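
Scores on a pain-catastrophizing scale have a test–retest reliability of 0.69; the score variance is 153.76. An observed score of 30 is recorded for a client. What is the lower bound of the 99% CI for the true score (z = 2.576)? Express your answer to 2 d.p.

12.22

σ = 153.76^(1/2) = 12.4000
The standard error of measurement is 12.4000×√(1 − 0.6900) ≈ 12.4000×0.5568 ≈ 6.9040.
Half-width = 2.576×6.9040 ≈ 17.7848
Lower limit = 30 − 17.7848 ≈ 12.2152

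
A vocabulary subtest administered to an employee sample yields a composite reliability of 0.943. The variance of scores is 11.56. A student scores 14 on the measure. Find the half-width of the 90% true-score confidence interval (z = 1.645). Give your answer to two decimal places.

SD = √11.56 ≃ 3.4000
The standard error of measurement is 3.4000×√(1 − 0.9430) ≃ 3.4000×0.2387 ≃ 0.8117.
1.645 × SEM ≃ 1.3353

1.34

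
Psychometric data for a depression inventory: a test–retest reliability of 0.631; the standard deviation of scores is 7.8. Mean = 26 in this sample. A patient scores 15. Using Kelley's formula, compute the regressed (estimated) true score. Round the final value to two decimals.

T̂ = r·X + (1 − r)·M = 0.6310·15 + 0.3690·26 = 9.4650 + 9.5940 ≈ 19.0590

19.06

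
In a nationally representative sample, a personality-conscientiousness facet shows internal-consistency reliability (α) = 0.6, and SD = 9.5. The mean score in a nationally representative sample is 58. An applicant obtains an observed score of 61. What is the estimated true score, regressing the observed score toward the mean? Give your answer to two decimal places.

59.80

T̂ = 0.600(61) + 0.400(58) ≈ 59.800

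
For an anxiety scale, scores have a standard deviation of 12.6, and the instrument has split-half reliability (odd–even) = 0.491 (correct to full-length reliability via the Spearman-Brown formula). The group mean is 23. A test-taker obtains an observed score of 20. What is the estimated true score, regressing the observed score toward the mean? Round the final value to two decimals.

21.02

Full-length reliability (Spearman-Brown) = 2(0.491)/(1+0.491) ≃ 0.659
Estimated true score = 0.659*20 + (1 − 0.659)*23 ≃ 21.024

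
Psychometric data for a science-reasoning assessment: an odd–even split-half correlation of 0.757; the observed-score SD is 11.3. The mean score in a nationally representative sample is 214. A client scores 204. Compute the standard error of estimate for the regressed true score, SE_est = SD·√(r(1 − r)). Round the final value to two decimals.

r_full = 2·0.757 / (1 + 0.757) ≈ 0.8617
SE_est = 11.3000·√(0.8617·0.1383) ≈ 3.9010

3.90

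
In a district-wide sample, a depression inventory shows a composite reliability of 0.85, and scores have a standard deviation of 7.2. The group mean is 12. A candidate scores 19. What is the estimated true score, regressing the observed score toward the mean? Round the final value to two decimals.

T̂ = r·X + (1 − r)·M = 0.85000×19 + 0.15000×12 = 16.15000 + 1.80000 ≃ 17.95000

17.95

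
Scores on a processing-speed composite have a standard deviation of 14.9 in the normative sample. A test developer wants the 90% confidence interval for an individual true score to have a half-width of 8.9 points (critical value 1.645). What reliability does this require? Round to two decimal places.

SEM needed = half-width / z = 8.9/1.645 ≈ 5.410
r = 1 − (5.410/14.9)² ≈ 1 − 0.132 ≈ 0.868

0.87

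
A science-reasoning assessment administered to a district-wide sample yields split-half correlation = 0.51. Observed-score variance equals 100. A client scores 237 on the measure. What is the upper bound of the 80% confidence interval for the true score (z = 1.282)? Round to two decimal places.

244.30

σ = 100^(1/2) = 10.000
Full-length reliability (Spearman-Brown) = 2(0.51)/(1+0.51) ≈ 0.675
SEM = 10.000 × √(1 − 0.675) = 10.000 × √0.325 ≈ 10.000 × 0.570 ≈ 5.697
Margin = 1.282 × 5.697 ≈ 7.303
Upper bound: 237 + 7.303 = 244.303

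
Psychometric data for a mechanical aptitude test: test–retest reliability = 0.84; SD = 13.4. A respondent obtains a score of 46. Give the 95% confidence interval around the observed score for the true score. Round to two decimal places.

SEM = 13.400×√(1 − 0.840) ≈ 5.360
Margin = 1.96 × 5.360 ≈ 10.506
95% CI: 46 ± 10.506 = [35.494, 56.506]

[35.49, 56.51]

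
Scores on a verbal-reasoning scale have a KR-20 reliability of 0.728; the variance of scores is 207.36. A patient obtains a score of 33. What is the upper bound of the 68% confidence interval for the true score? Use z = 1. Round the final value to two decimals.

σ = 207.36^(1/2) = 14.400
SEM = 14.400*√(1 − 0.728) ≈ 7.510
Margin = 1 * 7.510 ≈ 7.510
Upper limit = 33 + 7.510 ≈ 40.510

40.51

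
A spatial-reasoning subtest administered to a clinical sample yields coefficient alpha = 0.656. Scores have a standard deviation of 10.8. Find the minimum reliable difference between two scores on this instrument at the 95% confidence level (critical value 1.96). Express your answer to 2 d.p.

SEM = 10.8000·√(1 − 0.6560) ≃ 6.3344
Standard error of the difference = 6.3344·√2 ≃ 8.9581
Smallest detectable difference = 1.96·8.9581 ≃ 17.5580

17.56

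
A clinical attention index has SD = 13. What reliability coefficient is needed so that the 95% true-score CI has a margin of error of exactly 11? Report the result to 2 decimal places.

0.81

SEM needed = half-width / z = 11/1.96 ≈ 5.6122
r = 1 − (5.6122/13)² ≈ 1 − 0.1864 ≈ 0.8136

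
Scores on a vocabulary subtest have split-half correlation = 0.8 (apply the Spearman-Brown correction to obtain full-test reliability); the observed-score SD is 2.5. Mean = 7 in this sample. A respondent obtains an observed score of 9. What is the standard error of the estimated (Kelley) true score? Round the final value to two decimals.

0.79

r_full = 2·0.8 / (1 + 0.8) ≈ 0.889
SE_est = SD · √(r(1 − r)) = 2.500 · √0.099 ≈ 2.500 · 0.314 ≈ 0.786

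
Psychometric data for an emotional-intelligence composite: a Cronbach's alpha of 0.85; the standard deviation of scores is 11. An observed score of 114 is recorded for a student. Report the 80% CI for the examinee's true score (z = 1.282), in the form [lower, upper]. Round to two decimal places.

SEM = 11.0000×√(1 − 0.8500) ≈ 4.2603
Margin = 1.282 × 4.2603 ≈ 5.4617
Interval: (108.5383, 119.4617)

[108.54, 119.46]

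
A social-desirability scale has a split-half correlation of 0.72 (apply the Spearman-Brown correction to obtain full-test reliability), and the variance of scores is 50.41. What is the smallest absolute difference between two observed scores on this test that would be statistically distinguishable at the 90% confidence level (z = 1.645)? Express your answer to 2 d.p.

6.66

SD = √50.41 = 7.100
r_full = 2·0.72 / (1 + 0.72) ≈ 0.837
The standard error of measurement is 7.100×√(1 − 0.837) ≈ 7.100×0.403 ≈ 2.865.
SE_diff = SEM × √2 ≈ 2.865 × 1.414 ≈ 4.051
Smallest detectable difference = 1.645×4.051 ≈ 6.664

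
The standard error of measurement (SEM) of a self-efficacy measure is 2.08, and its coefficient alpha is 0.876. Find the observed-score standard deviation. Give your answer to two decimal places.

5.91

SD = 2.08 / √(1 − 0.876) ≃ 5.907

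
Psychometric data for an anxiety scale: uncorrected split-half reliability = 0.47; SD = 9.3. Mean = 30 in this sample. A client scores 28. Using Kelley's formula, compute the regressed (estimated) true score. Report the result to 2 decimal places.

r_full = 2·0.47 / (1 + 0.47) ≈ 0.6395
T̂ = r·X + (1 − r)·M = 0.6395*28 + 0.3605*30 ≈ 17.9048 + 10.8163 ≈ 28.7211

28.72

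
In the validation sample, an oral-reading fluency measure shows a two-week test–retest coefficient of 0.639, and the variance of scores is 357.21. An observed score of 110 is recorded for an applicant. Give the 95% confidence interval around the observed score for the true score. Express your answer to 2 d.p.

[87.74, 132.26]

SD = √357.21 = 18.90000
SEM = 18.90000 · √(1 − 0.63900) = 18.90000 · √0.36100 ≈ 18.90000 · 0.60083 ≈ 11.35574
Half-width = 1.96·11.35574 ≈ 22.25725
CI = 110 ± 22.25725 → [87.74275, 132.25725]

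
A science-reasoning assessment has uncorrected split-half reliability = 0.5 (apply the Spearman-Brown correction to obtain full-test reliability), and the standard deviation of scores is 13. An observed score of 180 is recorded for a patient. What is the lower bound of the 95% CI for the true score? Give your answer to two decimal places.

Full-length reliability (Spearman-Brown) = 2(0.5)/(1+0.5) ≈ 0.667
SEM = 13.000 * √(1 − 0.667) = 13.000 * √0.333 ≈ 13.000 * 0.577 ≈ 7.506
Half-width = 1.96*7.506 ≈ 14.711
Lower bound: 180 − 14.711 = 165.289

165.29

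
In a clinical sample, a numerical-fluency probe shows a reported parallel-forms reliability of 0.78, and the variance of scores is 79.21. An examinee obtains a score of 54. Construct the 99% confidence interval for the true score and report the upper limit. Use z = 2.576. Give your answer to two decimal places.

64.75

σ = 79.21^(1/2) = 8.900
The standard error of measurement is 8.900×√(1 − 0.780) ≈ 8.900×0.469 ≈ 4.174.
2.576 × SEM ≈ 10.753
Upper bound: 54 + 10.753 = 64.753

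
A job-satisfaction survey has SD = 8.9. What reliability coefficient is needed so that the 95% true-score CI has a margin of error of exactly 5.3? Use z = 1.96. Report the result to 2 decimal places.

SEM needed = half-width / z = 5.3/1.96 ≈ 2.704
r = 1 − (SEM / SD)² = 1 − (2.704 / 8.9)² ≈ 1 − 0.092 ≈ 0.908

0.91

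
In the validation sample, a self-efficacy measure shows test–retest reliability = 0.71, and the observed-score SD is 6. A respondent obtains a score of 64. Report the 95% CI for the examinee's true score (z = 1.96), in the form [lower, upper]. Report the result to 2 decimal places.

[57.67, 70.33]

SEM = 6.000 · √(1 − 0.710) = 6.000 · √0.290 ≃ 6.000 · 0.539 ≃ 3.231
1.96 · SEM ≃ 6.333
CI = 64 ± 6.333 → [57.667, 70.333]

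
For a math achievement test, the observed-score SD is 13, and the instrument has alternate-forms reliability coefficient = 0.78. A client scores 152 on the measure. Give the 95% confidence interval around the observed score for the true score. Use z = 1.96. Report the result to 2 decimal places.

[140.05, 163.95]

SEM = 13.000 · √(1 − 0.780) = 13.000 · √0.220 ≈ 13.000 · 0.469 ≈ 6.098
1.96 · SEM ≈ 11.951
CI = 152 ± 11.951 → [140.049, 163.951]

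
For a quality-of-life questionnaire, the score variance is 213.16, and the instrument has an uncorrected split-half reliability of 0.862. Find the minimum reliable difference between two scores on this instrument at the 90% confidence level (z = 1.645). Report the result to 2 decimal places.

σ = 213.16^(1/2) = 14.6000
r_full = 2·0.862 / (1 + 0.862) ≈ 0.9259
SEM = 14.6000×√(1 − 0.9259) ≈ 3.9747
SE_diff = √2 × SEM ≈ 5.6211
Smallest detectable difference = 1.645×5.6211 ≈ 9.2466

9.25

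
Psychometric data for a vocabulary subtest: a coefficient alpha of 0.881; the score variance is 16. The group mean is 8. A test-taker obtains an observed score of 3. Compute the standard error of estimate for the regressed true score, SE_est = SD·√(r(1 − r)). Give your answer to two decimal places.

1.30

SD = √16 ≈ 4.000
SE_est = SD × √(r(1 − r)) = 4.000 × √0.105 ≈ 4.000 × 0.324 ≈ 1.295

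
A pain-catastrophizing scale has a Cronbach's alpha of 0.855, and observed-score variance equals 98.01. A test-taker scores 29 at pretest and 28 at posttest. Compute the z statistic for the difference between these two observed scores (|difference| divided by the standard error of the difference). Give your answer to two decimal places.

SD = √98.01 = 9.9000
The standard error of measurement is 9.9000·√(1 − 0.8550) ≈ 9.9000·0.3808 ≈ 3.7698.
Standard error of the difference = 3.7698·√2 ≈ 5.3313
z = 1 / 5.3313 ≈ 0.1876

0.19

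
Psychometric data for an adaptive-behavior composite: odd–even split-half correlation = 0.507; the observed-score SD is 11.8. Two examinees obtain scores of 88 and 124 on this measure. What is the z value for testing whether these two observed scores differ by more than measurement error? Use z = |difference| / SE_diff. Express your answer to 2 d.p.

Full-length reliability (Spearman-Brown) = 2(0.507)/(1+0.507) ≈ 0.673
SEM = 11.800·√(1 − 0.673) ≈ 6.749
SE_diff = SEM · √2 ≈ 6.749 · 1.414 ≈ 9.545
z = 36 / 9.545 ≈ 3.772

3.77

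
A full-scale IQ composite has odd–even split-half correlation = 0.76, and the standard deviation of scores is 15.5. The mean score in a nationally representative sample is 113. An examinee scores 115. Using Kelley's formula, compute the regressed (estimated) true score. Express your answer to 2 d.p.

114.73

r_full = 2·0.76 / (1 + 0.76) ≈ 0.864
T̂ = r·X + (1 − r)·M = 0.864*115 + 0.136*113 ≈ 99.318 + 15.409 ≈ 114.727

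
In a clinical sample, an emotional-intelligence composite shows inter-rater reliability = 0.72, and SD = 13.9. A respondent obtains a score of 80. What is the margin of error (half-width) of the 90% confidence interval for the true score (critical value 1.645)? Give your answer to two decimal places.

The standard error of measurement is 13.9000*√(1 − 0.7200) ≈ 13.9000*0.5292 ≈ 7.3552.
Half-width = 1.645*7.3552 ≈ 12.0993

12.10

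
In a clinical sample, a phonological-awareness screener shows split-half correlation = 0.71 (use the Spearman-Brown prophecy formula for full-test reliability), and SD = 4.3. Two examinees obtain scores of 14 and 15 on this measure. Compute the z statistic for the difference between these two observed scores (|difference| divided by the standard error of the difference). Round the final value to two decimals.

r_full = 2·0.71 / (1 + 0.71) ≈ 0.83041
SEM = 4.30000*√(1 − 0.83041) ≈ 1.77080
SE_diff = SEM * √2 ≈ 1.77080 * 1.41421 ≈ 2.50429
z = 1 / 2.50429 ≈ 0.39931

0.40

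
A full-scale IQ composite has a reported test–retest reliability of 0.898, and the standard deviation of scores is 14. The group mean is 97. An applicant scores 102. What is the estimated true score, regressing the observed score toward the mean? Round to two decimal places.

Estimated true score = 0.8980·102 + (1 − 0.8980)·97 ≈ 101.4900

101.49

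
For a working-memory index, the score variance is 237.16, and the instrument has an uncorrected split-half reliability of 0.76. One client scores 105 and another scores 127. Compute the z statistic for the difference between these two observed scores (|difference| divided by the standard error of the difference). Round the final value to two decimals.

2.74

SD = √237.16 = 15.400
Full-length reliability (Spearman-Brown) = 2(0.76)/(1+0.76) ≈ 0.864
SEM = 15.400 * √(1 − 0.864) = 15.400 * √0.136 ≈ 15.400 * 0.369 ≈ 5.687
Standard error of the difference = 5.687·√2 ≈ 8.042
z = 22 / 8.042 ≈ 2.736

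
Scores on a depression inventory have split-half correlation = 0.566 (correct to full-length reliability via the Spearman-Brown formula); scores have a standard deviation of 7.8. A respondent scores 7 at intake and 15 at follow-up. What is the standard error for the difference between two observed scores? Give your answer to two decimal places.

Spearman-Brown: r = 2(0.566) / (1 + 0.566) = 1.13200 / 1.56600 ≈ 0.72286
SEM = 7.80000×√(1 − 0.72286) ≈ 4.10623
SE_diff = √2 × SEM ≈ 5.80709

5.81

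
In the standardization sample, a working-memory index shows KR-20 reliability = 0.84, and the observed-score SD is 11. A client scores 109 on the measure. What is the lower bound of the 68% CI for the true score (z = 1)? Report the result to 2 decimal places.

SEM = 11.0000 × √(1 − 0.8400) = 11.0000 × √0.1600 ≈ 11.0000 × 0.4000 ≈ 4.4000
Margin = 1 × 4.4000 ≈ 4.4000
Lower bound: 109 − 4.4000 = 104.6000

104.60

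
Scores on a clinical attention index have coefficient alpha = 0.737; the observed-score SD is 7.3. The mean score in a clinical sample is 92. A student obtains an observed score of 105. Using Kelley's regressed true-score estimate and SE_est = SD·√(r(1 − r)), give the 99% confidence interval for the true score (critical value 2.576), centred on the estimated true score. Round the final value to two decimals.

T̂ = 0.73700(105) + 0.26300(92) ≈ 101.58100
SE_est = SD * √(r(1 − r)) = 7.30000 * √0.19383 ≈ 7.30000 * 0.44026 ≈ 3.21392
CI = 101.58100 ± 2.576 * 3.21392 → [93.30195, 109.86005]

[93.30, 109.86]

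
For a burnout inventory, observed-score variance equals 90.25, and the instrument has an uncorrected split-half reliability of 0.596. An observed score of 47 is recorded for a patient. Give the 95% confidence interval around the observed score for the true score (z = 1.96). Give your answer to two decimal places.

[37.63, 56.37]

SD = √90.25 ≈ 9.500
Full-length reliability (Spearman-Brown) = 2(0.596)/(1+0.596) ≈ 0.747
SEM = 9.500×√(1 − 0.747) ≈ 4.780
1.96 × SEM ≈ 9.368
95% CI: 47 ± 9.368 = [37.632, 56.368]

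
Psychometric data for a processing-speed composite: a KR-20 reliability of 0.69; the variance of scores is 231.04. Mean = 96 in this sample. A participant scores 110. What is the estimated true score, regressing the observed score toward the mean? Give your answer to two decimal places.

Estimated true score = 0.6900·110 + (1 − 0.6900)·96 ≃ 105.6600

105.66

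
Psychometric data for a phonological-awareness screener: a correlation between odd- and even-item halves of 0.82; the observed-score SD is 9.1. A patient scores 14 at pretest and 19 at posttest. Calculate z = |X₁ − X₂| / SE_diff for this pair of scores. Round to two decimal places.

r_full = 2·0.82 / (1 + 0.82) ≈ 0.90110
The standard error of measurement is 9.10000*√(1 − 0.90110) ≈ 9.10000*0.31449 ≈ 2.86182.
SE_diff = √2 * SEM ≈ 4.04722
z = |14 − 19| / 4.04722 = 5 / 4.04722 ≈ 1.23542

1.24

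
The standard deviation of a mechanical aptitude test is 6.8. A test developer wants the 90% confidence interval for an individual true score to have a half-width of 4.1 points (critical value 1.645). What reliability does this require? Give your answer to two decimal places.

0.87

SEM needed = half-width / z = 4.1/1.645 ≃ 2.4924
r = 1 − (SEM / SD)² = 1 − (2.4924 / 6.8)² ≃ 1 − 0.1343 ≃ 0.8657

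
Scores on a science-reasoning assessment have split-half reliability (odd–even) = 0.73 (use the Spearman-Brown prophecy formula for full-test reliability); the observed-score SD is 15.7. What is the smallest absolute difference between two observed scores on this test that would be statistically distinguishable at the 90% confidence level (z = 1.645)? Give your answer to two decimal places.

14.43

Spearman-Brown: r = 2(0.73) / (1 + 0.73) = 1.460 / 1.730 ≈ 0.844
The standard error of measurement is 15.700×√(1 − 0.844) ≈ 15.700×0.395 ≈ 6.202.
SE_diff = √2 × SEM ≈ 8.771
Smallest detectable difference = 1.645×8.771 ≈ 14.429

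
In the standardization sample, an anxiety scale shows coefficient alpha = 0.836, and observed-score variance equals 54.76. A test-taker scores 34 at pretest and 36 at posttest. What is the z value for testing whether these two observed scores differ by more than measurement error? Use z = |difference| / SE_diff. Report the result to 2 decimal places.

0.47

SD = √54.76 ≈ 7.400
SEM = 7.400 · √(1 − 0.836) = 7.400 · √0.164 ≈ 7.400 · 0.405 ≈ 2.997
SE_diff = √2 · SEM ≈ 4.238
z = |34 − 36| / 4.238 = 2 / 4.238 ≈ 0.472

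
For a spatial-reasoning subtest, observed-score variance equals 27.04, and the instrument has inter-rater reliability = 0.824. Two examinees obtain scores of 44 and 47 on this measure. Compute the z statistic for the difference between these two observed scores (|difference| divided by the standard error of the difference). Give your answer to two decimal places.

SD = √27.04 = 5.200
SEM = 5.200×√(1 − 0.824) ≈ 2.182
SE_diff = SEM × √2 ≈ 2.182 × 1.414 ≈ 3.085
z = |44 − 47| / 3.085 = 3 / 3.085 ≈ 0.972

0.97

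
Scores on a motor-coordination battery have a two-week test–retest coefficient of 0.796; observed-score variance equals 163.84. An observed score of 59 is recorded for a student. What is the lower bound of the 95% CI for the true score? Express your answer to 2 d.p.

47.67

SD = √163.84 ≈ 12.8000
The standard error of measurement is 12.8000×√(1 − 0.7960) ≈ 12.8000×0.4517 ≈ 5.7813.
Margin = 1.96 × 5.7813 ≈ 11.3313
Lower limit = 59 − 11.3313 ≈ 47.6687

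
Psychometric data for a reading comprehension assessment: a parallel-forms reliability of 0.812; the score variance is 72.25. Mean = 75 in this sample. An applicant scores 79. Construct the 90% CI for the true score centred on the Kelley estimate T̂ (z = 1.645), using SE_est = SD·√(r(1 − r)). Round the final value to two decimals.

SD = √72.25 ≃ 8.5000
Estimated true score = 0.8120×79 + (1 − 0.8120)×75 ≃ 78.2480
SE_est = SD × √(r(1 − r)) = 8.5000 × √0.1527 ≃ 8.5000 × 0.3907 ≃ 3.3211
CI = 78.2480 ± 1.645 × 3.3211 → [72.7849, 83.7111]

[72.78, 83.71]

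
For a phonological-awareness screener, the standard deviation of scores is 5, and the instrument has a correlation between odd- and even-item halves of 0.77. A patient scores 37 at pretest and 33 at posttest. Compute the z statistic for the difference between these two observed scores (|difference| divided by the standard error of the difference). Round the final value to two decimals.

Full-length reliability (Spearman-Brown) = 2(0.77)/(1+0.77) ≈ 0.87006
SEM = 5.00000×√(1 − 0.87006) ≈ 1.80238
SE_diff = SEM × √2 ≈ 1.80238 × 1.41421 ≈ 2.54896
z = |37 − 33| / 2.54896 = 4 / 2.54896 ≈ 1.56927

1.57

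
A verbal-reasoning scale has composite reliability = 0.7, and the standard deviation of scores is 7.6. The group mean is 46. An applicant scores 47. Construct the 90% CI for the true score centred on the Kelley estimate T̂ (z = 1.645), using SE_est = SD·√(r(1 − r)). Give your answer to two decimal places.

T̂ = r·X + (1 − r)·M = 0.700×47 + 0.300×46 = 32.900 + 13.800 ≃ 46.700
SE_est = 7.600×√(0.700×0.300) ≃ 3.483
CI = 46.700 ± 1.645 × 3.483 → [40.971, 52.429]

[40.97, 52.43]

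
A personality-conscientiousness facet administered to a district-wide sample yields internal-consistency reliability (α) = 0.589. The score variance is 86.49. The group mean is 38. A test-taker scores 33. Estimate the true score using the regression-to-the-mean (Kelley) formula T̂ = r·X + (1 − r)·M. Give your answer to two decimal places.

T̂ = 0.589(33) + 0.411(38) ≈ 35.055

35.06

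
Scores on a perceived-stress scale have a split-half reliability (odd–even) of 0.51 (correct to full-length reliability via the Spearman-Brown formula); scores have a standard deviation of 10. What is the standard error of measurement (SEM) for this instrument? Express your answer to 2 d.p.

Full-length reliability (Spearman-Brown) = 2(0.51)/(1+0.51) ≃ 0.6755
SEM = 10.0000 * √(1 − 0.6755) = 10.0000 * √0.3245 ≃ 10.0000 * 0.5697 ≃ 5.6965

5.70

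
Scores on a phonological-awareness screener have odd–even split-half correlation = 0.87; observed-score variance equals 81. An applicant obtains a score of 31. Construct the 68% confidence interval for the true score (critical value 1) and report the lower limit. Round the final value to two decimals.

SD = √81 = 9.00000
r_full = 2·0.87 / (1 + 0.87) ≈ 0.93048
SEM = 9.00000×√(1 − 0.93048) ≈ 2.37298
Margin = 1 × 2.37298 ≈ 2.37298
Lower bound: 31 − 2.37298 = 28.62702

28.63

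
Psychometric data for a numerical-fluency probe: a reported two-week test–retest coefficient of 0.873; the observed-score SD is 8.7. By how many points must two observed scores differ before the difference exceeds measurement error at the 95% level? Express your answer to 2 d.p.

SEM = 8.70000 × √(1 − 0.87300) = 8.70000 × √0.12700 ≃ 8.70000 × 0.35637 ≃ 3.10042
Standard error of the difference = 3.10042·√2 ≃ 4.38466
Smallest detectable difference = 1.96×4.38466 ≃ 8.59394

8.59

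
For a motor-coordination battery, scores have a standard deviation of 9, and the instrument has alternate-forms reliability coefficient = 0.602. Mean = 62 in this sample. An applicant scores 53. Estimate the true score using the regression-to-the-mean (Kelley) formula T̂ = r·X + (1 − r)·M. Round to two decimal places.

56.58

T̂ = r·X + (1 − r)·M = 0.6020×53 + 0.3980×62 = 31.9060 + 24.6760 ≈ 56.5820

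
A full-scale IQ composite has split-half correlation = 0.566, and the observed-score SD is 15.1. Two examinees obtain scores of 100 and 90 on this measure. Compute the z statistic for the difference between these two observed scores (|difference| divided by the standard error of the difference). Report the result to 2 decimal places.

0.89

Full-length reliability (Spearman-Brown) = 2(0.566)/(1+0.566) ≈ 0.72286
The standard error of measurement is 15.10000×√(1 − 0.72286) ≈ 15.10000×0.52644 ≈ 7.94925.
SE_diff = √2 × SEM ≈ 11.24193
z = 10 / 11.24193 ≈ 0.88953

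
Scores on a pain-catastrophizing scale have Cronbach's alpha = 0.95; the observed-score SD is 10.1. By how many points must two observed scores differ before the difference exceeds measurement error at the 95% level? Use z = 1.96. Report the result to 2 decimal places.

The standard error of measurement is 10.1000·√(1 − 0.9500) ≃ 10.1000·0.2236 ≃ 2.2584.
Standard error of the difference = 2.2584·√2 ≃ 3.1939
Smallest detectable difference = 1.96·3.1939 ≃ 6.2600

6.26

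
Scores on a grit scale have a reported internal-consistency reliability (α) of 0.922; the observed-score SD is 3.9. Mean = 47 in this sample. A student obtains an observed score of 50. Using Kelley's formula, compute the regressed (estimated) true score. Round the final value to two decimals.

49.77

T̂ = 0.9220(50) + 0.0780(47) ≈ 49.7660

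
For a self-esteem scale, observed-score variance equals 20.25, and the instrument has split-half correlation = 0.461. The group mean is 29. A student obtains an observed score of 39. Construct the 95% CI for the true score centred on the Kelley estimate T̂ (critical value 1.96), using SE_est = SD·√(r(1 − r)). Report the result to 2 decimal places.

SD = √20.25 = 4.50000
Spearman-Brown: r = 2(0.461) / (1 + 0.461) = 0.92200 / 1.46100 ≈ 0.63107
T̂ = r·X + (1 − r)·M = 0.63107*39 + 0.36893*29 ≈ 24.61191 + 10.69884 ≈ 35.31075
SE_est = SD * √(r(1 − r)) = 4.50000 * √0.23282 ≈ 4.50000 * 0.48251 ≈ 2.17131
95% CI: 35.31075 ± 4.25577 ≈ (31.05498, 39.56652)

[31.05, 39.57]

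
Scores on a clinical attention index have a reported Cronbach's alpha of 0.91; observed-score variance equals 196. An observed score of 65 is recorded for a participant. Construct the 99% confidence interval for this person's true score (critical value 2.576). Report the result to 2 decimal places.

[54.18, 75.82]

σ = 196^(1/2) = 14.000
The standard error of measurement is 14.000·√(1 − 0.910) ≃ 14.000·0.300 ≃ 4.200.
Half-width = 2.576·4.200 ≃ 10.819
CI = 65 ± 10.819 → [54.181, 75.819]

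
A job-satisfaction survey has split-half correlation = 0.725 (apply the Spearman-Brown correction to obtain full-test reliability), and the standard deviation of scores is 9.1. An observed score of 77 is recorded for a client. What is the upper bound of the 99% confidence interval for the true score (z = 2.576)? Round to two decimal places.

86.36

Full-length reliability (Spearman-Brown) = 2(0.725)/(1+0.725) ≈ 0.841
SEM = 9.100 · √(1 − 0.841) = 9.100 · √0.159 ≈ 9.100 · 0.399 ≈ 3.633
Margin = 2.576 · 3.633 ≈ 9.360
Upper limit = 77 + 9.360 ≈ 86.360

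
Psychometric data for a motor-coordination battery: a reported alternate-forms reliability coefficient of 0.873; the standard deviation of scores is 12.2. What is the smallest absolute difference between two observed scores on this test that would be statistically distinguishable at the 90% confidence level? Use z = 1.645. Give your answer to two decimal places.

SEM = 12.200*√(1 − 0.873) ≈ 4.348
SE_diff = SEM * √2 ≈ 4.348 * 1.414 ≈ 6.149
Minimum reliable difference = 1.645 * SE_diff ≈ 1.645 * 6.149 ≈ 10.114

10.11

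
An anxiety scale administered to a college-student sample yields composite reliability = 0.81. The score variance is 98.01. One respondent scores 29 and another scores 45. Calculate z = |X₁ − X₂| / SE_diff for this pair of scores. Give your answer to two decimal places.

SD = √98.01 ≃ 9.9000
SEM = 9.9000 × √(1 − 0.8100) = 9.9000 × √0.1900 ≃ 9.9000 × 0.4359 ≃ 4.3153
SE_diff = √2 × SEM ≃ 6.1028
z = |29 − 45| / 6.1028 = 16 / 6.1028 ≃ 2.6218

2.62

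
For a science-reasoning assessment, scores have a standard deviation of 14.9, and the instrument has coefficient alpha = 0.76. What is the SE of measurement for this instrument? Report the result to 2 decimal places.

SEM = 14.9000 × √(1 − 0.7600) = 14.9000 × √0.2400 ≈ 14.9000 × 0.4899 ≈ 7.2995

7.30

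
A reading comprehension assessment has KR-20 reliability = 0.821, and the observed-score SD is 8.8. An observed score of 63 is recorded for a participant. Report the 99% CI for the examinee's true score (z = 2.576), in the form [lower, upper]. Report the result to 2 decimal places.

[53.41, 72.59]

SEM = 8.800 * √(1 − 0.821) = 8.800 * √0.179 ≈ 8.800 * 0.423 ≈ 3.723
2.576 * SEM ≈ 9.591
Interval: (53.409, 72.591)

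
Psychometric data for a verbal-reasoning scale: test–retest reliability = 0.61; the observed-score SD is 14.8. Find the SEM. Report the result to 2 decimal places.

SEM = 14.800 × √(1 − 0.610) = 14.800 × √0.390 ≈ 14.800 × 0.624 ≈ 9.243

9.24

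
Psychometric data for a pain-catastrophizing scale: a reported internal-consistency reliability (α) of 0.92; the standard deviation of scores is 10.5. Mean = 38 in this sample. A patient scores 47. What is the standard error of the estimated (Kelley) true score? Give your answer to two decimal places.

SE_est = 10.5000×√(0.9200×0.0800) ≈ 2.8486

2.85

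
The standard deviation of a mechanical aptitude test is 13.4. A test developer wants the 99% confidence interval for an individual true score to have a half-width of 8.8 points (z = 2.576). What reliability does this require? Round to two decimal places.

SEM needed = half-width / z = 8.8/2.576 ≈ 3.4161
Required reliability = 1 − (SEM/SD)² = 1 − 0.0650 ≈ 0.9350

0.94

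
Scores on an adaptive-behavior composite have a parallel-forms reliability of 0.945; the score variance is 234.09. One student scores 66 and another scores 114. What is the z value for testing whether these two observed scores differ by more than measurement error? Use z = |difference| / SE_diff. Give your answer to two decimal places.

9.46

SD = √234.09 = 15.300
SEM = 15.300 · √(1 − 0.945) = 15.300 · √0.055 ≈ 15.300 · 0.235 ≈ 3.588
Standard error of the difference = 3.588·√2 ≈ 5.074
z = |66 − 114| / 5.074 = 48 / 5.074 ≈ 9.459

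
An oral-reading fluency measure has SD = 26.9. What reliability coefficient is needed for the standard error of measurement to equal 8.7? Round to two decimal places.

0.90

r = 1 − (8.7000/26.9)² ≈ 1 − 0.1046 ≈ 0.8954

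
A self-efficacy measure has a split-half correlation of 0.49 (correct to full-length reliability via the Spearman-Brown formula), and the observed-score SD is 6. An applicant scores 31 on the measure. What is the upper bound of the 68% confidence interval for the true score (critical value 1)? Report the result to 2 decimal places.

Full-length reliability (Spearman-Brown) = 2(0.49)/(1+0.49) ≈ 0.6577
SEM = 6.0000 × √(1 − 0.6577) = 6.0000 × √0.3423 ≈ 6.0000 × 0.5850 ≈ 3.5103
1 × SEM ≈ 3.5103
Upper limit = 31 + 3.5103 ≈ 34.5103

34.51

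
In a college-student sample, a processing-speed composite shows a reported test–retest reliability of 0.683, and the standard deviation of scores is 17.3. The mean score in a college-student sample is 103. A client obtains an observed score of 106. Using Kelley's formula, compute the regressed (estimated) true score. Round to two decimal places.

T̂ = 0.6830(106) + 0.3170(103) ≈ 105.0490

105.05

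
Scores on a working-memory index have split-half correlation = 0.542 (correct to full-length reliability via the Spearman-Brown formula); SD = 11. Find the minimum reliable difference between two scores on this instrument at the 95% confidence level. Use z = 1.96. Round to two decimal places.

16.62

Full-length reliability (Spearman-Brown) = 2(0.542)/(1+0.542) ≈ 0.7030
SEM = 11.0000×√(1 − 0.7030) ≈ 5.9949
SE_diff = SEM × √2 ≈ 5.9949 × 1.4142 ≈ 8.4781
Minimum reliable difference = 1.96 × SE_diff ≈ 1.96 × 8.4781 ≈ 16.6171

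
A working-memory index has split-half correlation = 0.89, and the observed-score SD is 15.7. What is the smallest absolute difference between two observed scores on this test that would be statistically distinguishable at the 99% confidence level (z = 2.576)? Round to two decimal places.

13.80

Full-length reliability (Spearman-Brown) = 2(0.89)/(1+0.89) ≃ 0.942
The standard error of measurement is 15.700×√(1 − 0.942) ≃ 15.700×0.241 ≃ 3.788.
Standard error of the difference = 3.788·√2 ≃ 5.356
Smallest detectable difference = 2.576×5.356 ≃ 13.798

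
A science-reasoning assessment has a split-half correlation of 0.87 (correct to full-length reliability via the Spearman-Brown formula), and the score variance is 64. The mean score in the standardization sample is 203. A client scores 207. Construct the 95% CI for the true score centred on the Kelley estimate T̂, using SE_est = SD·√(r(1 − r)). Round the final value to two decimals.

σ = 64^(1/2) = 8.0000
Spearman-Brown: r = 2(0.87) / (1 + 0.87) = 1.7400 / 1.8700 ≈ 0.9305
T̂ = r·X + (1 − r)·M = 0.9305·207 + 0.0695·203 ≈ 192.6096 + 14.1123 ≈ 206.7219
SE_est = SD · √(r(1 − r)) = 8.0000 · √0.0647 ≈ 8.0000 · 0.2543 ≈ 2.0347
CI = 206.7219 ± 1.96 · 2.0347 → [202.7340, 210.7099]

[202.73, 210.71]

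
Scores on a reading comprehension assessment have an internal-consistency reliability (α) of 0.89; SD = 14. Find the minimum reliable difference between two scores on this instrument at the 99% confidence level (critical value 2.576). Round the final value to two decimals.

16.92

SEM = 14.000 * √(1 − 0.890) = 14.000 * √0.110 ≈ 14.000 * 0.332 ≈ 4.643
SE_diff = √2 * SEM ≈ 6.567
Minimum reliable difference = 2.576 * SE_diff ≈ 2.576 * 6.567 ≈ 16.916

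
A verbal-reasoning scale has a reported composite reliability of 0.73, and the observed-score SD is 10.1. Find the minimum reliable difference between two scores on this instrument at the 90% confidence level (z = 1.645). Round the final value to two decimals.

12.21

SEM = 10.10000·√(1 − 0.73000) ≈ 5.24811
SE_diff = SEM · √2 ≈ 5.24811 · 1.41421 ≈ 7.42195
Smallest detectable difference = 1.645·7.42195 ≈ 12.20911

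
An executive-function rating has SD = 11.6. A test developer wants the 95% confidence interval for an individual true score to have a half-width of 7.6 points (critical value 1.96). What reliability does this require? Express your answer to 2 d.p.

0.89

Required SEM = 7.6 / 1.96 ≃ 3.8776
Required reliability = 1 − (SEM/SD)² = 1 − 0.1117 ≃ 0.8883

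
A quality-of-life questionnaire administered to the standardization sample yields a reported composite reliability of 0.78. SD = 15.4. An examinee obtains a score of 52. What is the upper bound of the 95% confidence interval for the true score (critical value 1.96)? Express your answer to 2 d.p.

66.16

The standard error of measurement is 15.4000·√(1 − 0.7800) ≈ 15.4000·0.4690 ≈ 7.2232.
Half-width = 1.96·7.2232 ≈ 14.1576
Upper bound: 52 + 14.1576 = 66.1576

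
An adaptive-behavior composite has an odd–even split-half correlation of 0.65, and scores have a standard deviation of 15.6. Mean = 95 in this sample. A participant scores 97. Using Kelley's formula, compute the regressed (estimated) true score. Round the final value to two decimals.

96.58

Spearman-Brown: r = 2(0.65) / (1 + 0.65) = 1.300 / 1.650 ≈ 0.788
T̂ = 0.788(97) + 0.212(95) ≈ 96.576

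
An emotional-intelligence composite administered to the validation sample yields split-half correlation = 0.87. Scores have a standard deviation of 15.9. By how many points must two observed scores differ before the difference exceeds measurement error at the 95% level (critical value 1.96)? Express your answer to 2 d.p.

r_full = 2·0.87 / (1 + 0.87) ≈ 0.9305
The standard error of measurement is 15.9000×√(1 − 0.9305) ≈ 15.9000×0.2637 ≈ 4.1923.
SE_diff = SEM × √2 ≈ 4.1923 × 1.4142 ≈ 5.9287
Smallest detectable difference = 1.96×5.9287 ≈ 11.6203

11.62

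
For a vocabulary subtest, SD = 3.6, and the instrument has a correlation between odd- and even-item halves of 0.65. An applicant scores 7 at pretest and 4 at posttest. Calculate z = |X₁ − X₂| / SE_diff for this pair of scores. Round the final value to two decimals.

1.28

Full-length reliability (Spearman-Brown) = 2(0.65)/(1+0.65) ≈ 0.7879
The standard error of measurement is 3.6000·√(1 − 0.7879) ≈ 3.6000·0.4606 ≈ 1.6580.
SE_diff = √2 · SEM ≈ 2.3448
z = |7 − 4| / 2.3448 = 3 / 2.3448 ≈ 1.2794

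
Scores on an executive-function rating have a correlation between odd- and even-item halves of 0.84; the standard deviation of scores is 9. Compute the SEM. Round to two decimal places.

2.65

Spearman-Brown: r = 2(0.84) / (1 + 0.84) = 1.6800 / 1.8400 ≈ 0.9130
SEM = 9.0000·√(1 − 0.9130) ≈ 2.6540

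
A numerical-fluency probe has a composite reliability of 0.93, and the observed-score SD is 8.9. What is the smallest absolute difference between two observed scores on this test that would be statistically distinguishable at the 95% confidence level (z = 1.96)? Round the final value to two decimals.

SEM = 8.9000 × √(1 − 0.9300) = 8.9000 × √0.0700 ≈ 8.9000 × 0.2646 ≈ 2.3547
Standard error of the difference = 2.3547·√2 ≈ 3.3301
Minimum reliable difference = 1.96 × SE_diff ≈ 1.96 × 3.3301 ≈ 6.5269

6.53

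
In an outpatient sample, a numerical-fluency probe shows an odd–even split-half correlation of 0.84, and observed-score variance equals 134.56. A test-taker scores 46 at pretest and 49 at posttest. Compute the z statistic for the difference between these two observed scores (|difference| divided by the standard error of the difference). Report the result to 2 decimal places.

SD = √134.56 = 11.6000
r_full = 2·0.84 / (1 + 0.84) ≈ 0.9130
SEM = 11.6000×√(1 − 0.9130) ≈ 3.4207
SE_diff = SEM × √2 ≈ 3.4207 × 1.4142 ≈ 4.8375
z = |46 − 49| / 4.8375 = 3 / 4.8375 ≈ 0.6202

0.62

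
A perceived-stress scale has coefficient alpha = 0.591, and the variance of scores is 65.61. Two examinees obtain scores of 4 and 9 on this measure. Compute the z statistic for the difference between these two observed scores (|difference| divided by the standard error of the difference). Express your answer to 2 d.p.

SD = √65.61 = 8.100
SEM = 8.100 × √(1 − 0.591) = 8.100 × √0.409 ≈ 8.100 × 0.640 ≈ 5.180
Standard error of the difference = 5.180·√2 ≈ 7.326
z = |4 − 9| / 7.326 = 5 / 7.326 ≈ 0.683

0.68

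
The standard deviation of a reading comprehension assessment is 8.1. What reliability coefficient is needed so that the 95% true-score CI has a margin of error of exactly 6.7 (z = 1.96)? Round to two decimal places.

0.82

SEM needed = half-width / z = 6.7/1.96 ≈ 3.418
r = 1 − (SEM / SD)² = 1 − (3.418 / 8.1)² ≈ 1 − 0.178 ≈ 0.822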